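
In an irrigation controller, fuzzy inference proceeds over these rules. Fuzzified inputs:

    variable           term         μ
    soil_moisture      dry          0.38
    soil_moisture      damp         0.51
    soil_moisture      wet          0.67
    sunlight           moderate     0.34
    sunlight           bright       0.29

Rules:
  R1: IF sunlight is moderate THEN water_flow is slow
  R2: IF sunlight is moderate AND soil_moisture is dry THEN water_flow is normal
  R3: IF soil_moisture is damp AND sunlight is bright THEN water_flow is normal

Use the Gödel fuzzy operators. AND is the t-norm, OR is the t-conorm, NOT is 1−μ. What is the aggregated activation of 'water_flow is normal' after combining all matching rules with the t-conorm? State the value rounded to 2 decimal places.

0.34

R1: moderate=0.34 → w = 0.34
R2: moderate=0.34, dry=0.38; AND[min(a, b)] → w = 0.34
R3: damp=0.51, bright=0.29; AND[min(a, b)] → w = 0.29
Rules with consequent 'normal': {R2, R3} → strengths 0.34, 0.29
Aggregate via t-conorm [max(a, b)]: 0.34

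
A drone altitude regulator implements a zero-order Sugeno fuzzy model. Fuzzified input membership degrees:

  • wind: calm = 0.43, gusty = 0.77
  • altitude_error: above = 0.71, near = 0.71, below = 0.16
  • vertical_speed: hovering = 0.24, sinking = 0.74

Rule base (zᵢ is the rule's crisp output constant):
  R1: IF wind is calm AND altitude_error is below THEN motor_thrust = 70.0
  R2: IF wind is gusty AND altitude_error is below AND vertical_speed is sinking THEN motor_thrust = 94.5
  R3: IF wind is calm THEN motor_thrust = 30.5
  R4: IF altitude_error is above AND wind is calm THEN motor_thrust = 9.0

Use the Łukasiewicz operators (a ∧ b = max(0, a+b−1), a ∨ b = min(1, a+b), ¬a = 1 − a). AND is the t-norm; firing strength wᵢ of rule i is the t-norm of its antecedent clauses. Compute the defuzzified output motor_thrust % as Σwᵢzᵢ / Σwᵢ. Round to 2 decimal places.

25.22

R1 (z=70.0): calm=0.43, below=0.16; AND[max(0, a+b−1)] → w = 0.00
R2 (z=94.5): gusty=0.77, below=0.16, sinking=0.74; AND[max(0, a+b−1)] → w = 0.00
R3 (z=30.5): calm=0.43 → w = 0.43
R4 (z=9.0): above=0.71, calm=0.43; AND[max(0, a+b−1)] → w = 0.14
Weighted average = (0.00·70.0 + 0.00·94.5 + 0.43·30.5 + 0.14·9.0) / (0.00 + 0.00 + 0.43 + 0.14)
  = 14.3750 / 0.5700 = 25.22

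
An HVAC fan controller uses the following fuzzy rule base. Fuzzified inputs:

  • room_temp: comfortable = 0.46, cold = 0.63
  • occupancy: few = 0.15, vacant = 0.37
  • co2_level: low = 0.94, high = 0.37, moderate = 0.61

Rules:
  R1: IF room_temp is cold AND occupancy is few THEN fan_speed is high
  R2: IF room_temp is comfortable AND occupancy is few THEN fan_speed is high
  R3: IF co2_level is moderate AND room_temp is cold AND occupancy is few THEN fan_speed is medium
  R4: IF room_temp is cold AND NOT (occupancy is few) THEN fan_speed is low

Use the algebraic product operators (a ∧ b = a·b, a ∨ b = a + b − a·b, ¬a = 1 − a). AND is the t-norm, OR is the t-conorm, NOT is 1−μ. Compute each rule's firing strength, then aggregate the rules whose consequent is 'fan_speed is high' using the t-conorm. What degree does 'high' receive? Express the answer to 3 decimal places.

R1: cold=0.63, few=0.15; AND[a·b] → w = 0.0945
R2: comfortable=0.46, few=0.15; AND[a·b] → w = 0.0690
R3: moderate=0.61, cold=0.63, few=0.15; AND[a·b] → w = 0.0576
R4: cold=0.63, ¬few=1−0.15=0.85; AND[a·b] → w = 0.5355
Rules with consequent 'high': {R1, R2} → strengths 0.0945, 0.0690
Aggregate via t-conorm [a + b − a·b]: 0.1570

0.157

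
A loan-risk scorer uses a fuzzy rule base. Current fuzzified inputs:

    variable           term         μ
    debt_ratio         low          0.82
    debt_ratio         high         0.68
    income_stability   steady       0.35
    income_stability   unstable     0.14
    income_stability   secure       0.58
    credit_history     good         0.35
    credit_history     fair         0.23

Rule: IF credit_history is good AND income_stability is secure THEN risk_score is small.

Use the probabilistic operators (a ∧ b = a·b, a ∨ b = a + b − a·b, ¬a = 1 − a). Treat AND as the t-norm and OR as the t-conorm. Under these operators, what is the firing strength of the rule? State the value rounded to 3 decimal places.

0.203

firing strength: good=0.35, secure=0.58; AND[a·b] → w = 0.2030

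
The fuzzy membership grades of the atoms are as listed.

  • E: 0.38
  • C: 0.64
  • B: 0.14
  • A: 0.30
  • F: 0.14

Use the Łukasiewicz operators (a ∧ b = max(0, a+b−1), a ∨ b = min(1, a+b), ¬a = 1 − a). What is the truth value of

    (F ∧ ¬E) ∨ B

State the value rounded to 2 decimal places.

¬E = 1 − 0.38 = 0.62
F ∧ ¬E = max(0, a+b−1) on (0.14, 0.62) = 0.00
(F ∧ ¬E) ∨ B = min(1, a+b) on (0.00, 0.14) = 0.14

0.14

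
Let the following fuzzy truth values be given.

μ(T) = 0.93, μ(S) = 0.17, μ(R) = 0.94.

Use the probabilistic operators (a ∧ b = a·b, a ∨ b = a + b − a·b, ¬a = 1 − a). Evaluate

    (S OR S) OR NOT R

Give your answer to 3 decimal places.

S OR S = a + b − a·b on (0.1700, 0.1700) = 0.3111
NOT R = 1 − 0.9400 = 0.0600
(S OR S) OR NOT R = a + b − a·b on (0.3111, 0.0600) = 0.3524

0.352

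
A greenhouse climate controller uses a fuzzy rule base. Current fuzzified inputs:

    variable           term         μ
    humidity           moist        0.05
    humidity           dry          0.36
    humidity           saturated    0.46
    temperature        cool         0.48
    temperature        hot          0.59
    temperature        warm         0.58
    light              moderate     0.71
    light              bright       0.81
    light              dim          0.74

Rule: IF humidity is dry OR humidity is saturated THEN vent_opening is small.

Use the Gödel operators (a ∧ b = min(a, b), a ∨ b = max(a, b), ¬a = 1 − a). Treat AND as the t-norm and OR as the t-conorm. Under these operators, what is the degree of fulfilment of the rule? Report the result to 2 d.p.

firing strength: dry=0.36, saturated=0.46; OR[max(a, b)] → w = 0.46

0.46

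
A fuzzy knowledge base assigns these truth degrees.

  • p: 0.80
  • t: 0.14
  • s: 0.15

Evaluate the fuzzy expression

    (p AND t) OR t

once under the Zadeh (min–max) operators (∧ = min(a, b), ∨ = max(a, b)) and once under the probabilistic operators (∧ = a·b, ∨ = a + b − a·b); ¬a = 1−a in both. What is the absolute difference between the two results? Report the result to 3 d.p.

0.096

Under Zadeh (min–max):
  p AND t = min(a, b) on (0.80, 0.14) = 0.14
  (p AND t) OR t = max(a, b) on (0.14, 0.14) = 0.14
  → value = 0.1400
Under probabilistic:
  p AND t = a·b on (0.8000, 0.1400) = 0.1120
  (p AND t) OR t = a + b − a·b on (0.1120, 0.1400) = 0.2363
  → value = 0.2363
|0.1400 − 0.2363| = 0.096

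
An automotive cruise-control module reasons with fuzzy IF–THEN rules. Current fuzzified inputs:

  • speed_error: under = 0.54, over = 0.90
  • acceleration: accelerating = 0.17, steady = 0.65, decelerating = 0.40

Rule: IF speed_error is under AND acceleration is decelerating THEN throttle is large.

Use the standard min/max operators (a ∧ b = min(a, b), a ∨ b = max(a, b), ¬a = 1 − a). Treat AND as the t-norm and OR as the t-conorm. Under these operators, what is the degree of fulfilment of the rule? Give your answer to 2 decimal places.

0.40

firing strength: under=0.54, decelerating=0.40; AND[min(a, b)] → w = 0.40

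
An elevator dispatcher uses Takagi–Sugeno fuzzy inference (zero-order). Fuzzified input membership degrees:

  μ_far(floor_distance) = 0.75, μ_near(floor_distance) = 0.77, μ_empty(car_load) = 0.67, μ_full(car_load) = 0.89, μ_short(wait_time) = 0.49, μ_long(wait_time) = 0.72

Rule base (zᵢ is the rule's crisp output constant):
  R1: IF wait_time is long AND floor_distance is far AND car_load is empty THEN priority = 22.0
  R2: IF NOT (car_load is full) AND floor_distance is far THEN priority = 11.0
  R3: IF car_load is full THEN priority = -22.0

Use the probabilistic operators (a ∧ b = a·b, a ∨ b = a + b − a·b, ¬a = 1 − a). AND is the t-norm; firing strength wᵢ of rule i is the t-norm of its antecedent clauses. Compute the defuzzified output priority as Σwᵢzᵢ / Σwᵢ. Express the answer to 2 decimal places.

-8.03

R1 (z=22.0): long=0.72, far=0.75, empty=0.67; AND[a·b] → w = 0.3618
R2 (z=11.0): ¬full=1−0.89=0.11, far=0.75; AND[a·b] → w = 0.0825
R3 (z=-22.0): full=0.89 → w = 0.8900
Weighted average = (0.3618·22.0 + 0.0825·11.0 + 0.8900·-22.0) / (0.3618 + 0.0825 + 0.8900)
  = -10.7129 / 1.3343 = -8.03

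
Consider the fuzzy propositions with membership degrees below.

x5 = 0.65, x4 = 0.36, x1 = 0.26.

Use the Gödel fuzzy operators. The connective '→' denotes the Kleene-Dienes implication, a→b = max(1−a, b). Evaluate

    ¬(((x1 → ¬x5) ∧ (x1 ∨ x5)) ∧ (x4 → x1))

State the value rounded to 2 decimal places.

¬x5 = 1 − 0.65 = 0.35
x1 → ¬x5  [Kleene-Dienes: max(1−a, b)] with a=0.26, b=0.35 → 0.74
x1 ∨ x5 = max(a, b) on (0.26, 0.65) = 0.65
(x1 → ¬x5) ∧ (x1 ∨ x5) = min(a, b) on (0.74, 0.65) = 0.65
x4 → x1  [Kleene-Dienes: max(1−a, b)] with a=0.36, b=0.26 → 0.64
((x1 → ¬x5) ∧ (x1 ∨ x5)) ∧ (x4 → x1) = min(a, b) on (0.65, 0.64) = 0.64
¬(((x1 → ¬x5) ∧ (x1 ∨ x5)) ∧ (x4 → x1)) = 1 − 0.64 = 0.36

0.36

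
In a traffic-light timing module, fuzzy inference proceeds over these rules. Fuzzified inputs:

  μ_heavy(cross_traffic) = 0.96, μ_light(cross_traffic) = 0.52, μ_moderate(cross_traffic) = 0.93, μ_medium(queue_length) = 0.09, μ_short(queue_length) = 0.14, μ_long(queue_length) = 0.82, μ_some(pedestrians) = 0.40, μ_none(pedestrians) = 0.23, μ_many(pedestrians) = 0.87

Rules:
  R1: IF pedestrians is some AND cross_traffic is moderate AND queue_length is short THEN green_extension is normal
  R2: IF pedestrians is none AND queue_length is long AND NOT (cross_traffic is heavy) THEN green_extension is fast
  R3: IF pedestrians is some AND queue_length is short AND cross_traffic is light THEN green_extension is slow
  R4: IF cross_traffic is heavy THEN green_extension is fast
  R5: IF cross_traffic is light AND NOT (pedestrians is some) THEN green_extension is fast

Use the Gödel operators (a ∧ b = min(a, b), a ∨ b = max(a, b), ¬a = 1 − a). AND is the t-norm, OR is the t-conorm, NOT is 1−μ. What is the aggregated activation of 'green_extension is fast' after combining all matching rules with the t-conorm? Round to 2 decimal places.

0.96

R1: some=0.40, moderate=0.93, short=0.14; AND[min(a, b)] → w = 0.14
R2: none=0.23, long=0.82, ¬heavy=1−0.96=0.04; AND[min(a, b)] → w = 0.04
R3: some=0.40, short=0.14, light=0.52; AND[min(a, b)] → w = 0.14
R4: heavy=0.96 → w = 0.96
R5: light=0.52, ¬some=1−0.40=0.60; AND[min(a, b)] → w = 0.52
Rules with consequent 'fast': {R2, R4, R5} → strengths 0.04, 0.96, 0.52
Aggregate via t-conorm [max(a, b)]: 0.96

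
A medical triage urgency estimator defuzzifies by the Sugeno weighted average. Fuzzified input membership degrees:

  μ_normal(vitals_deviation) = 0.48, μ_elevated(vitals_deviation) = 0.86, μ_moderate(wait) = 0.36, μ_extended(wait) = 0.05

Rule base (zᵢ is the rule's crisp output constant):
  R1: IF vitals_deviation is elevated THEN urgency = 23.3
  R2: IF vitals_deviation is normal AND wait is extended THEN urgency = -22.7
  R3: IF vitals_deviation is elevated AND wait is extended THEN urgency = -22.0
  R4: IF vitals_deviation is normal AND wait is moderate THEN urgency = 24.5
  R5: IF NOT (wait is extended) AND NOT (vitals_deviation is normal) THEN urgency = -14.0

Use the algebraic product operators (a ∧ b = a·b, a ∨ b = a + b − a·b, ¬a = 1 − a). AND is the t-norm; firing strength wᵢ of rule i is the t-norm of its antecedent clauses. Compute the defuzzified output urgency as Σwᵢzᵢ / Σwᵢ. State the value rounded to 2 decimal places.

9.95

R1 (z=23.3): elevated=0.86 → w = 0.8600
R2 (z=-22.7): normal=0.48, extended=0.05; AND[a·b] → w = 0.0240
R3 (z=-22.0): elevated=0.86, extended=0.05; AND[a·b] → w = 0.0430
R4 (z=24.5): normal=0.48, moderate=0.36; AND[a·b] → w = 0.1728
R5 (z=-14.0): ¬extended=1−0.05=0.95, ¬normal=1−0.48=0.52; AND[a·b] → w = 0.4940
Weighted average = (0.8600·23.3 + 0.0240·-22.7 + 0.0430·-22.0 + 0.1728·24.5 + 0.4940·-14.0) / (0.8600 + 0.0240 + 0.0430 + 0.1728 + 0.4940)
  = 15.8648 / 1.5938 = 9.95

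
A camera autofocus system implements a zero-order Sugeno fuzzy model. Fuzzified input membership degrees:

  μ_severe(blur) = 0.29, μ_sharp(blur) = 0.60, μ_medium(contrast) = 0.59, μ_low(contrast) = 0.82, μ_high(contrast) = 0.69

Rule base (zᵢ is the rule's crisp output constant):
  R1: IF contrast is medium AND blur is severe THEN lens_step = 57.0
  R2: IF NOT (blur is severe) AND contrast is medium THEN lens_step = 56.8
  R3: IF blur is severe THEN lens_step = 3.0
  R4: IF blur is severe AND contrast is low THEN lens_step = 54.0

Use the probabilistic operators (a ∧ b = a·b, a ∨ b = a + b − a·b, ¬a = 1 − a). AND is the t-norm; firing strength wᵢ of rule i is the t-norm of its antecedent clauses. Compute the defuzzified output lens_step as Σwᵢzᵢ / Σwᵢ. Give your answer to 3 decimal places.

42.277

R1 (z=57.0): medium=0.59, severe=0.29; AND[a·b] → w = 0.1711
R2 (z=56.8): ¬severe=1−0.29=0.71, medium=0.59; AND[a·b] → w = 0.4189
R3 (z=3.0): severe=0.29 → w = 0.2900
R4 (z=54.0): severe=0.29, low=0.82; AND[a·b] → w = 0.2378
Weighted average = (0.1711·57.0 + 0.4189·56.8 + 0.2900·3.0 + 0.2378·54.0) / (0.1711 + 0.4189 + 0.2900 + 0.2378)
  = 47.2574 / 1.1178 = 42.277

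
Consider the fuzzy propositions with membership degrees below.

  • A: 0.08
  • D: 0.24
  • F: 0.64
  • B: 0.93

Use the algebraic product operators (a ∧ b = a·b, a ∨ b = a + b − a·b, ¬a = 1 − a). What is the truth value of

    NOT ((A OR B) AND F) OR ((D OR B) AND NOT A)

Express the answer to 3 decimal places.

A OR B = a + b − a·b on (0.0800, 0.9300) = 0.9356
(A OR B) AND F = a·b on (0.9356, 0.6400) = 0.5988
NOT ((A OR B) AND F) = 1 − 0.5988 = 0.4012
D OR B = a + b − a·b on (0.2400, 0.9300) = 0.9468
NOT A = 1 − 0.0800 = 0.9200
(D OR B) AND NOT A = a·b on (0.9468, 0.9200) = 0.8711
NOT ((A OR B) AND F) OR ((D OR B) AND NOT A) = a + b − a·b on (0.4012, 0.8711) = 0.9228

0.923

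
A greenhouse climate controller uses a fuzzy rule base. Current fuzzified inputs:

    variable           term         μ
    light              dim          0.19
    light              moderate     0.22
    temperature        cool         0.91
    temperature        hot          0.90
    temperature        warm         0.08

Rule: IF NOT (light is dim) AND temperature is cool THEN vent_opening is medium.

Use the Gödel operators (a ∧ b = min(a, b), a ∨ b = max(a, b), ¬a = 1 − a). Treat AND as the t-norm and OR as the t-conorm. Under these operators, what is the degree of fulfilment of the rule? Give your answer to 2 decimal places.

0.81

firing strength: ¬dim=1−0.19=0.81, cool=0.91; AND[min(a, b)] → w = 0.81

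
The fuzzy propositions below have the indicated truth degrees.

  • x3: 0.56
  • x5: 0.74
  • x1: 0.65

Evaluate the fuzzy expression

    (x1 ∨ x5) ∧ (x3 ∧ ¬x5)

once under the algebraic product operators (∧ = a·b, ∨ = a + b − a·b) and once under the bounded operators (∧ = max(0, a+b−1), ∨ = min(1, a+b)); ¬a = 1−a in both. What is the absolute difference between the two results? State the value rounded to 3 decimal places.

0.132

Under algebraic product:
  x1 ∨ x5 = a + b − a·b on (0.6500, 0.7400) = 0.9090
  ¬x5 = 1 − 0.7400 = 0.2600
  x3 ∧ ¬x5 = a·b on (0.5600, 0.2600) = 0.1456
  (x1 ∨ x5) ∧ (x3 ∧ ¬x5) = a·b on (0.9090, 0.1456) = 0.1324
  → value = 0.1324
Under bounded:
  x1 ∨ x5 = min(1, a+b) on (0.65, 0.74) = 1.00
  ¬x5 = 1 − 0.74 = 0.26
  x3 ∧ ¬x5 = max(0, a+b−1) on (0.56, 0.26) = 0.00
  (x1 ∨ x5) ∧ (x3 ∧ ¬x5) = max(0, a+b−1) on (1.00, 0.00) = 0.00
  → value = 0.0000
|0.1324 − 0.0000| = 0.132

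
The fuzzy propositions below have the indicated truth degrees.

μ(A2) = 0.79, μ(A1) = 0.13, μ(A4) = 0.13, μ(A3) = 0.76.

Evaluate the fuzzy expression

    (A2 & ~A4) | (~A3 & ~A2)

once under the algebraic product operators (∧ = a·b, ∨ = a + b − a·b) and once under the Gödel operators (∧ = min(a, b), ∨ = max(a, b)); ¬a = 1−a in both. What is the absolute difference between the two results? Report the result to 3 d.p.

Under algebraic product:
  ~A4 = 1 − 0.1300 = 0.8700
  A2 & ~A4 = a·b on (0.7900, 0.8700) = 0.6873
  ~A3 = 1 − 0.7600 = 0.2400
  ~A2 = 1 − 0.7900 = 0.2100
  ~A3 & ~A2 = a·b on (0.2400, 0.2100) = 0.0504
  (A2 & ~A4) | (~A3 & ~A2) = a + b − a·b on (0.6873, 0.0504) = 0.7031
  → value = 0.7031
Under Gödel:
  ~A4 = 1 − 0.13 = 0.87
  A2 & ~A4 = min(a, b) on (0.79, 0.87) = 0.79
  ~A3 = 1 − 0.76 = 0.24
  ~A2 = 1 − 0.79 = 0.21
  ~A3 & ~A2 = min(a, b) on (0.24, 0.21) = 0.21
  (A2 & ~A4) | (~A3 & ~A2) = max(a, b) on (0.79, 0.21) = 0.79
  → value = 0.7900
|0.7031 − 0.7900| = 0.087

0.087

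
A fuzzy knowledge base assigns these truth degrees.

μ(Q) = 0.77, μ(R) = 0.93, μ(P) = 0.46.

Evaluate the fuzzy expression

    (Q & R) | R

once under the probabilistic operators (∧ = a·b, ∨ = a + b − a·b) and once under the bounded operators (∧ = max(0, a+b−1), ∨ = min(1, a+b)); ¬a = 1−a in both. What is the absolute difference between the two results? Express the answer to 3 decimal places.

Under probabilistic:
  Q & R = a·b on (0.7700, 0.9300) = 0.7161
  (Q & R) | R = a + b − a·b on (0.7161, 0.9300) = 0.9801
  → value = 0.9801
Under bounded:
  Q & R = max(0, a+b−1) on (0.77, 0.93) = 0.70
  (Q & R) | R = min(1, a+b) on (0.70, 0.93) = 1.00
  → value = 1.0000
|0.9801 − 1.0000| = 0.020

0.020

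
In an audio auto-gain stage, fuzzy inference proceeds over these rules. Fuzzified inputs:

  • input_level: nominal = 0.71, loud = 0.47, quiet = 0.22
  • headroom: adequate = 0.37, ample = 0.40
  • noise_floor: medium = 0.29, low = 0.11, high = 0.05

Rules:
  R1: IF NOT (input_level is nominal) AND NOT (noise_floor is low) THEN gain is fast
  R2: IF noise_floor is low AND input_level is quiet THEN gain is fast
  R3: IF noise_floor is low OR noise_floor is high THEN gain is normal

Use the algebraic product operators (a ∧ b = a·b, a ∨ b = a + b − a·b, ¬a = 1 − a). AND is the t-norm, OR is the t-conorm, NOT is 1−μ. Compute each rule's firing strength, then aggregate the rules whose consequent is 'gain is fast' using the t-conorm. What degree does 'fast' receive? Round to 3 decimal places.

R1: ¬nominal=1−0.71=0.29, ¬low=1−0.11=0.89; AND[a·b] → w = 0.2581
R2: low=0.11, quiet=0.22; AND[a·b] → w = 0.0242
R3: low=0.11, high=0.05; OR[a + b − a·b] → w = 0.1545
Rules with consequent 'fast': {R1, R2} → strengths 0.2581, 0.0242
Aggregate via t-conorm [a + b − a·b]: 0.2761

0.276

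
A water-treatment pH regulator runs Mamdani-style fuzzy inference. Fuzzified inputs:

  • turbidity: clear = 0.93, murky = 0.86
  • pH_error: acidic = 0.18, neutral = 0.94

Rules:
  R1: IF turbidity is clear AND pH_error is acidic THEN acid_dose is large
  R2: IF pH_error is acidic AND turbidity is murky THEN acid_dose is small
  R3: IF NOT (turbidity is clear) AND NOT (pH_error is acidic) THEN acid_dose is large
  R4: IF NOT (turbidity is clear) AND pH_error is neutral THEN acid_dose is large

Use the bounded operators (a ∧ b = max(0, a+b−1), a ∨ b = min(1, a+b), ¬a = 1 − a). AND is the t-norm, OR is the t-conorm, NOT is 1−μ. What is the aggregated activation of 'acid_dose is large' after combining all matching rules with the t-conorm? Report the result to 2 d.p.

0.12

R1: clear=0.93, acidic=0.18; AND[max(0, a+b−1)] → w = 0.11
R2: acidic=0.18, murky=0.86; AND[max(0, a+b−1)] → w = 0.04
R3: ¬clear=1−0.93=0.07, ¬acidic=1−0.18=0.82; AND[max(0, a+b−1)] → w = 0.00
R4: ¬clear=1−0.93=0.07, neutral=0.94; AND[max(0, a+b−1)] → w = 0.01
Rules with consequent 'large': {R1, R3, R4} → strengths 0.11, 0.00, 0.01
Aggregate via t-conorm [min(1, a+b)]: 0.12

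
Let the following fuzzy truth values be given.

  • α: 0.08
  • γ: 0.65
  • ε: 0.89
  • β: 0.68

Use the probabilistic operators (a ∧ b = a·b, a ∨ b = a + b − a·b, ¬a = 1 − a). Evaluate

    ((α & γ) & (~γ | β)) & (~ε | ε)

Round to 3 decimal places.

0.037

α & γ = a·b on (0.0800, 0.6500) = 0.0520
~γ = 1 − 0.6500 = 0.3500
~γ | β = a + b − a·b on (0.3500, 0.6800) = 0.7920
(α & γ) & (~γ | β) = a·b on (0.0520, 0.7920) = 0.0412
~ε = 1 − 0.8900 = 0.1100
~ε | ε = a + b − a·b on (0.1100, 0.8900) = 0.9021
((α & γ) & (~γ | β)) & (~ε | ε) = a·b on (0.0412, 0.9021) = 0.0372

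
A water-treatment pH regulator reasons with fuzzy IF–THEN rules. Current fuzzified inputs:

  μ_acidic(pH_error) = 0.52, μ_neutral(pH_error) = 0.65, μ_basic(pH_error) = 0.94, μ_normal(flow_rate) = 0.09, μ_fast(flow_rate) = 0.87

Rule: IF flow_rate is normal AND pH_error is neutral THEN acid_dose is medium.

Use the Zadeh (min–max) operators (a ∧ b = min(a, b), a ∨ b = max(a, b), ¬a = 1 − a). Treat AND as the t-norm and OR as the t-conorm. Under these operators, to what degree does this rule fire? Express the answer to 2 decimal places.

firing strength: normal=0.09, neutral=0.65; AND[min(a, b)] → w = 0.09

0.09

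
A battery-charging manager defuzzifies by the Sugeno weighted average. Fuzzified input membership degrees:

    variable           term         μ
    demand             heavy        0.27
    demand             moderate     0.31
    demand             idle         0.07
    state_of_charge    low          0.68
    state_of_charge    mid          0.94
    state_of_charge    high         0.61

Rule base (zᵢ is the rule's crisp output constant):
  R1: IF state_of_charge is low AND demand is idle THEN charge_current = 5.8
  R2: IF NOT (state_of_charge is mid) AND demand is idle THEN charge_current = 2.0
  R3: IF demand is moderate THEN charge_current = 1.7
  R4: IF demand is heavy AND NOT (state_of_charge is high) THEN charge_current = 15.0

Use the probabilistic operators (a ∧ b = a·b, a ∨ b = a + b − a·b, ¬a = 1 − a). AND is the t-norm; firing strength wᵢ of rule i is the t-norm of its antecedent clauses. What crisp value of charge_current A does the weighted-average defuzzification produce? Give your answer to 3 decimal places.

R1 (z=5.8): low=0.68, idle=0.07; AND[a·b] → w = 0.0476
R2 (z=2.0): ¬mid=1−0.94=0.06, idle=0.07; AND[a·b] → w = 0.0042
R3 (z=1.7): moderate=0.31 → w = 0.3100
R4 (z=15.0): heavy=0.27, ¬high=1−0.61=0.39; AND[a·b] → w = 0.1053
Weighted average = (0.0476·5.8 + 0.0042·2.0 + 0.3100·1.7 + 0.1053·15.0) / (0.0476 + 0.0042 + 0.3100 + 0.1053)
  = 2.3910 / 0.4671 = 5.119

5.119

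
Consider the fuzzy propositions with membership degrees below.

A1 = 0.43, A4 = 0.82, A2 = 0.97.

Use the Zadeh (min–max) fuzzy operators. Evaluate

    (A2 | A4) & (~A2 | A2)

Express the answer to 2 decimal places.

A2 | A4 = max(a, b) on (0.97, 0.82) = 0.97
~A2 = 1 − 0.97 = 0.03
~A2 | A2 = max(a, b) on (0.03, 0.97) = 0.97
(A2 | A4) & (~A2 | A2) = min(a, b) on (0.97, 0.97) = 0.97

0.97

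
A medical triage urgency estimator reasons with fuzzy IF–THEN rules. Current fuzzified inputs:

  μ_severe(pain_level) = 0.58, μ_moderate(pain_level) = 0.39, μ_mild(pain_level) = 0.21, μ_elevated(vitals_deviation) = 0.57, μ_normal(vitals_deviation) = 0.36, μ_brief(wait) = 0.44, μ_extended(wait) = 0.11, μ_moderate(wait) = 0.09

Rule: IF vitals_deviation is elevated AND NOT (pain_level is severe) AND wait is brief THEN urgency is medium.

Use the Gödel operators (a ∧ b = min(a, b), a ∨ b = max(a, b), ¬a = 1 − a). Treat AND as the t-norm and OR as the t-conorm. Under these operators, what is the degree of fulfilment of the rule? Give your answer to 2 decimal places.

firing strength: elevated=0.57, ¬severe=1−0.58=0.42, brief=0.44; AND[min(a, b)] → w = 0.42

0.42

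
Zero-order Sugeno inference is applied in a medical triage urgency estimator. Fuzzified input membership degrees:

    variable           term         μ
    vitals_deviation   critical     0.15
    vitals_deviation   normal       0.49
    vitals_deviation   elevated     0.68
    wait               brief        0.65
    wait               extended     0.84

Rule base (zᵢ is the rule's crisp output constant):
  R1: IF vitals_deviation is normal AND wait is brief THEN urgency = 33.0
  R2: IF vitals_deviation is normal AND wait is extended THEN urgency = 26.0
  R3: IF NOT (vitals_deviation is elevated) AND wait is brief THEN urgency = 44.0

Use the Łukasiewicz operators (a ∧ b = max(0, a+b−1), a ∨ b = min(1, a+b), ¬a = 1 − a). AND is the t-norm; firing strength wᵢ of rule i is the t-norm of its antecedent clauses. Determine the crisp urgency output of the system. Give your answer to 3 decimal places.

R1 (z=33.0): normal=0.49, brief=0.65; AND[max(0, a+b−1)] → w = 0.14
R2 (z=26.0): normal=0.49, extended=0.84; AND[max(0, a+b−1)] → w = 0.33
R3 (z=44.0): ¬elevated=1−0.68=0.32, brief=0.65; AND[max(0, a+b−1)] → w = 0.00
Weighted average = (0.14·33.0 + 0.33·26.0 + 0.00·44.0) / (0.14 + 0.33 + 0.00)
  = 13.2000 / 0.4700 = 28.085

28.085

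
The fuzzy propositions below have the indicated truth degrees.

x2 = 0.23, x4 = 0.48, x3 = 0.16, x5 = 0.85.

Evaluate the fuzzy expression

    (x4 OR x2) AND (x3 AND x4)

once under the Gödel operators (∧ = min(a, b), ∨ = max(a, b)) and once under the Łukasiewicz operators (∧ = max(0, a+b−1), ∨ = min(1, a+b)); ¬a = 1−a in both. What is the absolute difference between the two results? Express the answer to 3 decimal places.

Under Gödel:
  x4 OR x2 = max(a, b) on (0.48, 0.23) = 0.48
  x3 AND x4 = min(a, b) on (0.16, 0.48) = 0.16
  (x4 OR x2) AND (x3 AND x4) = min(a, b) on (0.48, 0.16) = 0.16
  → value = 0.1600
Under Łukasiewicz:
  x4 OR x2 = min(1, a+b) on (0.48, 0.23) = 0.71
  x3 AND x4 = max(0, a+b−1) on (0.16, 0.48) = 0.00
  (x4 OR x2) AND (x3 AND x4) = max(0, a+b−1) on (0.71, 0.00) = 0.00
  → value = 0.0000
|0.1600 − 0.0000| = 0.160

0.160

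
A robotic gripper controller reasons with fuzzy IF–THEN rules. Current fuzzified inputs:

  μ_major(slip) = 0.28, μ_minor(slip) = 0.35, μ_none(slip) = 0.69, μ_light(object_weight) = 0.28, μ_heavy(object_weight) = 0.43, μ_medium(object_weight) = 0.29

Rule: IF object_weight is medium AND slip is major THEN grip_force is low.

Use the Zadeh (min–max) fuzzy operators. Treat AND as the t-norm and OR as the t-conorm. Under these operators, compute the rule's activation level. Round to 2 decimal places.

firing strength: medium=0.29, major=0.28; AND[min(a, b)] → w = 0.28

0.28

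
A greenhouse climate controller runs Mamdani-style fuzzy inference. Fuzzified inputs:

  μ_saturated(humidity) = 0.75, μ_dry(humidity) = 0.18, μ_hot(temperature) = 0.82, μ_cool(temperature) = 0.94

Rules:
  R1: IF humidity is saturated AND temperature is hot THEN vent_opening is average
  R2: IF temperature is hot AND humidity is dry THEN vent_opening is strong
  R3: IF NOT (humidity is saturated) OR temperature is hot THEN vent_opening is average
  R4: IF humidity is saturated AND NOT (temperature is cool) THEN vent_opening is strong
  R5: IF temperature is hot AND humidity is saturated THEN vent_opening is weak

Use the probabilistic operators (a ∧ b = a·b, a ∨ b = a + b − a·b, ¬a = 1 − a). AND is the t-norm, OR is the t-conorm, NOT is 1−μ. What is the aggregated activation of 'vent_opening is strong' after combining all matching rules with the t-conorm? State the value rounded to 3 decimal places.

R1: saturated=0.75, hot=0.82; AND[a·b] → w = 0.6150
R2: hot=0.82, dry=0.18; AND[a·b] → w = 0.1476
R3: ¬saturated=1−0.75=0.25, hot=0.82; OR[a + b − a·b] → w = 0.8650
R4: saturated=0.75, ¬cool=1−0.94=0.06; AND[a·b] → w = 0.0450
R5: hot=0.82, saturated=0.75; AND[a·b] → w = 0.6150
Rules with consequent 'strong': {R2, R4} → strengths 0.1476, 0.0450
Aggregate via t-conorm [a + b − a·b]: 0.1860

0.186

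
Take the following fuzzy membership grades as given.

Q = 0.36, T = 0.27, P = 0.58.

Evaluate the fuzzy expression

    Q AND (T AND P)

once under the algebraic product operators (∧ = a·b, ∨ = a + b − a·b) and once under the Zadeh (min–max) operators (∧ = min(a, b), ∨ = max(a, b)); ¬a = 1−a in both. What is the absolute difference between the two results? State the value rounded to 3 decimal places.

Under algebraic product:
  T AND P = a·b on (0.2700, 0.5800) = 0.1566
  Q AND (T AND P) = a·b on (0.3600, 0.1566) = 0.0564
  → value = 0.0564
Under Zadeh (min–max):
  T AND P = min(a, b) on (0.27, 0.58) = 0.27
  Q AND (T AND P) = min(a, b) on (0.36, 0.27) = 0.27
  → value = 0.2700
|0.0564 − 0.2700| = 0.214

0.214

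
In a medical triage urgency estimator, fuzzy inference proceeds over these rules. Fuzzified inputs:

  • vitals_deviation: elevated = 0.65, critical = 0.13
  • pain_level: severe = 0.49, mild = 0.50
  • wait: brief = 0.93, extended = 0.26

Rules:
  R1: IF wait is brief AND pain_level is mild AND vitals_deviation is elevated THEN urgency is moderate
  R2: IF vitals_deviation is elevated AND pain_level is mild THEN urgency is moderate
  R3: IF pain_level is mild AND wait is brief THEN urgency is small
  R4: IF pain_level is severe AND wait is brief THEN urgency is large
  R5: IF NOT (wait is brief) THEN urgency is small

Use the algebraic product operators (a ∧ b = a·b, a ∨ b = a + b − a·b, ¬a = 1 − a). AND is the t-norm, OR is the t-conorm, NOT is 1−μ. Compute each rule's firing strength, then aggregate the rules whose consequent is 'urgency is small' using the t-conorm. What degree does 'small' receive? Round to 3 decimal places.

0.502

R1: brief=0.93, mild=0.50, elevated=0.65; AND[a·b] → w = 0.3023
R2: elevated=0.65, mild=0.50; AND[a·b] → w = 0.3250
R3: mild=0.50, brief=0.93; AND[a·b] → w = 0.4650
R4: severe=0.49, brief=0.93; AND[a·b] → w = 0.4557
R5: ¬brief=1−0.93=0.07 → w = 0.0700
Rules with consequent 'small': {R3, R5} → strengths 0.4650, 0.0700
Aggregate via t-conorm [a + b − a·b]: 0.5024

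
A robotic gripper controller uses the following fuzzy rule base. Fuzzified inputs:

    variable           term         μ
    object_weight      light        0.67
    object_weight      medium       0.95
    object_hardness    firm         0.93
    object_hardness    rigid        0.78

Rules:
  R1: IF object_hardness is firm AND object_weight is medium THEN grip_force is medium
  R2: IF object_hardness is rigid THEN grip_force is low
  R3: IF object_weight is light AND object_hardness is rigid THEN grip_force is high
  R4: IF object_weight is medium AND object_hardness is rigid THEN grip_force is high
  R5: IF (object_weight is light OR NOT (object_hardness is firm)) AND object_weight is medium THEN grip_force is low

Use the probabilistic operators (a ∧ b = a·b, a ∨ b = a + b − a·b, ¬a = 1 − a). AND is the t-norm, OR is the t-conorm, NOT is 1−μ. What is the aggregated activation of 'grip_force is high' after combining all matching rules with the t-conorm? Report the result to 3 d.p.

R1: firm=0.93, medium=0.95; AND[a·b] → w = 0.8835
R2: rigid=0.78 → w = 0.7800
R3: light=0.67, rigid=0.78; AND[a·b] → w = 0.5226
R4: medium=0.95, rigid=0.78; AND[a·b] → w = 0.7410
R5: (light=0.67 OR ¬firm=1−0.93=0.07) = 0.6931; AND[a·b] with medium=0.95 → w = 0.6584
Rules with consequent 'high': {R3, R4} → strengths 0.5226, 0.7410
Aggregate via t-conorm [a + b − a·b]: 0.8764

0.876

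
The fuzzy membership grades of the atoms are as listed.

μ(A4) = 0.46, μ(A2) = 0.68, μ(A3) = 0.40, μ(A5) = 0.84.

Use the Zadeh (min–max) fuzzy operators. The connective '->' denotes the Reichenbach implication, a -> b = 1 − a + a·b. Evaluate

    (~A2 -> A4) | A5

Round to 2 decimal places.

~A2 = 1 − 0.68 = 0.32
~A2 -> A4  [Reichenbach: 1 − a + a·b] with a=0.32, b=0.46 → 0.83
(~A2 -> A4) | A5 = max(a, b) on (0.83, 0.84) = 0.84

0.84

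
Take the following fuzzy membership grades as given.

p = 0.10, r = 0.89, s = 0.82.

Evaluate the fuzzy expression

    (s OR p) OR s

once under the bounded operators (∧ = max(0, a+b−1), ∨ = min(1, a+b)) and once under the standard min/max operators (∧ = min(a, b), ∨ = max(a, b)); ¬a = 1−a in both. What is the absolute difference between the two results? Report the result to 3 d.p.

0.180

Under bounded:
  s OR p = min(1, a+b) on (0.82, 0.10) = 0.92
  (s OR p) OR s = min(1, a+b) on (0.92, 0.82) = 1.00
  → value = 1.0000
Under standard min/max:
  s OR p = max(a, b) on (0.82, 0.10) = 0.82
  (s OR p) OR s = max(a, b) on (0.82, 0.82) = 0.82
  → value = 0.8200
|1.0000 − 0.8200| = 0.180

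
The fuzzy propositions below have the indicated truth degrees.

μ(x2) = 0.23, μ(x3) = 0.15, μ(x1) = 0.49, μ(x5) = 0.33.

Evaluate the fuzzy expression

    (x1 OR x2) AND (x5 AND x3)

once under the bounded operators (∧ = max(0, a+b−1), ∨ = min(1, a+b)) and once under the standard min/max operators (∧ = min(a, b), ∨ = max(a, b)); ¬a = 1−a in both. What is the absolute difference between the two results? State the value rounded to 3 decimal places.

0.150

Under bounded:
  x1 OR x2 = min(1, a+b) on (0.49, 0.23) = 0.72
  x5 AND x3 = max(0, a+b−1) on (0.33, 0.15) = 0.00
  (x1 OR x2) AND (x5 AND x3) = max(0, a+b−1) on (0.72, 0.00) = 0.00
  → value = 0.0000
Under standard min/max:
  x1 OR x2 = max(a, b) on (0.49, 0.23) = 0.49
  x5 AND x3 = min(a, b) on (0.33, 0.15) = 0.15
  (x1 OR x2) AND (x5 AND x3) = min(a, b) on (0.49, 0.15) = 0.15
  → value = 0.1500
|0.0000 − 0.1500| = 0.150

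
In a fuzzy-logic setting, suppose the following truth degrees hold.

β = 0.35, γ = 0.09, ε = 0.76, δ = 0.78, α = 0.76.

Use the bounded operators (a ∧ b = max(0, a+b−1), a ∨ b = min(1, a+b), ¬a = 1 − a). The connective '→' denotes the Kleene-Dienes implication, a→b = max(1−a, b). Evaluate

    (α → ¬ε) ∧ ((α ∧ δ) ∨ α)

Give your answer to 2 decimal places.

0.24

¬ε = 1 − 0.76 = 0.24
α → ¬ε  [Kleene-Dienes: max(1−a, b)] with a=0.76, b=0.24 → 0.24
α ∧ δ = max(0, a+b−1) on (0.76, 0.78) = 0.54
(α ∧ δ) ∨ α = min(1, a+b) on (0.54, 0.76) = 1.00
(α → ¬ε) ∧ ((α ∧ δ) ∨ α) = max(0, a+b−1) on (0.24, 1.00) = 0.24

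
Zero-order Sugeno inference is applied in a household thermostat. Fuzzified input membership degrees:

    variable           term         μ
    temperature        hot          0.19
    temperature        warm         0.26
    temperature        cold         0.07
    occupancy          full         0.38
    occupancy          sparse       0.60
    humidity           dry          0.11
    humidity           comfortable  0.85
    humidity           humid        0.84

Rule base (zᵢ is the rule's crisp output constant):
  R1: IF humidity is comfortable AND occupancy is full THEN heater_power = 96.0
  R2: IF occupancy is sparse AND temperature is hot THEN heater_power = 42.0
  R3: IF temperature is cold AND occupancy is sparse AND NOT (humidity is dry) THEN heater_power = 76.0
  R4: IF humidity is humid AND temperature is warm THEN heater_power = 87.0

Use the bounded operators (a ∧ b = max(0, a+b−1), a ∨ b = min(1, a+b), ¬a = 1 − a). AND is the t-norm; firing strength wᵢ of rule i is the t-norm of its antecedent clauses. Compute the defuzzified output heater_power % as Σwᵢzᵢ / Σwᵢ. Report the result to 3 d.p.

R1 (z=96.0): comfortable=0.85, full=0.38; AND[max(0, a+b−1)] → w = 0.23
R2 (z=42.0): sparse=0.60, hot=0.19; AND[max(0, a+b−1)] → w = 0.00
R3 (z=76.0): cold=0.07, sparse=0.60, ¬dry=1−0.11=0.89; AND[max(0, a+b−1)] → w = 0.00
R4 (z=87.0): humid=0.84, warm=0.26; AND[max(0, a+b−1)] → w = 0.10
Weighted average = (0.23·96.0 + 0.00·42.0 + 0.00·76.0 + 0.10·87.0) / (0.23 + 0.00 + 0.00 + 0.10)
  = 30.7800 / 0.3300 = 93.273

93.273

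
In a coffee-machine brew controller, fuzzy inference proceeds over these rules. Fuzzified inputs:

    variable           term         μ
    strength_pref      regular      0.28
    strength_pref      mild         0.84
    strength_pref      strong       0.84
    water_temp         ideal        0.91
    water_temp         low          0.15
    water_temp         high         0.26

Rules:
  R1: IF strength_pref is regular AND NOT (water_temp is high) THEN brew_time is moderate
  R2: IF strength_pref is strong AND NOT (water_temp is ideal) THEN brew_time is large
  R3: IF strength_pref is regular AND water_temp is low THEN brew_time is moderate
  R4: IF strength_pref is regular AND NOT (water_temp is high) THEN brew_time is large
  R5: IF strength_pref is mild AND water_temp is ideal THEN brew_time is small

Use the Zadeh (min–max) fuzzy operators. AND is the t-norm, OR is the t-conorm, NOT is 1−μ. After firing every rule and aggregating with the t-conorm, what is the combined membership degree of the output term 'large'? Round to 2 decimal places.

0.28

R1: regular=0.28, ¬high=1−0.26=0.74; AND[min(a, b)] → w = 0.28
R2: strong=0.84, ¬ideal=1−0.91=0.09; AND[min(a, b)] → w = 0.09
R3: regular=0.28, low=0.15; AND[min(a, b)] → w = 0.15
R4: regular=0.28, ¬high=1−0.26=0.74; AND[min(a, b)] → w = 0.28
R5: mild=0.84, ideal=0.91; AND[min(a, b)] → w = 0.84
Rules with consequent 'large': {R2, R4} → strengths 0.09, 0.28
Aggregate via t-conorm [max(a, b)]: 0.28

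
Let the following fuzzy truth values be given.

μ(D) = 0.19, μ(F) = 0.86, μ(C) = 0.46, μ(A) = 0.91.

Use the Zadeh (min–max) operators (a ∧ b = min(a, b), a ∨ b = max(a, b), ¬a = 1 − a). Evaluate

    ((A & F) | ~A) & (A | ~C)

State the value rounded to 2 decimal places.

0.86

A & F = min(a, b) on (0.91, 0.86) = 0.86
~A = 1 − 0.91 = 0.09
(A & F) | ~A = max(a, b) on (0.86, 0.09) = 0.86
~C = 1 − 0.46 = 0.54
A | ~C = max(a, b) on (0.91, 0.54) = 0.91
((A & F) | ~A) & (A | ~C) = min(a, b) on (0.86, 0.91) = 0.86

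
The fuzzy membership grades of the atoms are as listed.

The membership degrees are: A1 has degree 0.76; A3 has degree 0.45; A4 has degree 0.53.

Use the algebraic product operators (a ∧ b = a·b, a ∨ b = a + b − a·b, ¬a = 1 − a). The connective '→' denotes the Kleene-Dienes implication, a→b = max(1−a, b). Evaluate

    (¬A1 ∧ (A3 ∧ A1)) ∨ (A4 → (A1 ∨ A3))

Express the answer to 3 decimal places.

0.879

¬A1 = 1 − 0.7600 = 0.2400
A3 ∧ A1 = a·b on (0.4500, 0.7600) = 0.3420
¬A1 ∧ (A3 ∧ A1) = a·b on (0.2400, 0.3420) = 0.0821
A1 ∨ A3 = a + b − a·b on (0.7600, 0.4500) = 0.8680
A4 → (A1 ∨ A3)  [Kleene-Dienes: max(1−a, b)] with a=0.5300, b=0.8680 → 0.8680
(¬A1 ∧ (A3 ∧ A1)) ∨ (A4 → (A1 ∨ A3)) = a + b − a·b on (0.0821, 0.8680) = 0.8788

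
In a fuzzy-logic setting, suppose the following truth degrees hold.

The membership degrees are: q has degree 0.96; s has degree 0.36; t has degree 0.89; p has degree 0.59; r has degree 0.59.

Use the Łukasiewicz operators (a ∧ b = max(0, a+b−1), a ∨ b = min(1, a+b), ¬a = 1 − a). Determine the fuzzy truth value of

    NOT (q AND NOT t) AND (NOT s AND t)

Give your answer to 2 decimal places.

NOT t = 1 − 0.89 = 0.11
q AND NOT t = max(0, a+b−1) on (0.96, 0.11) = 0.07
NOT (q AND NOT t) = 1 − 0.07 = 0.93
NOT s = 1 − 0.36 = 0.64
NOT s AND t = max(0, a+b−1) on (0.64, 0.89) = 0.53
NOT (q AND NOT t) AND (NOT s AND t) = max(0, a+b−1) on (0.93, 0.53) = 0.46

0.46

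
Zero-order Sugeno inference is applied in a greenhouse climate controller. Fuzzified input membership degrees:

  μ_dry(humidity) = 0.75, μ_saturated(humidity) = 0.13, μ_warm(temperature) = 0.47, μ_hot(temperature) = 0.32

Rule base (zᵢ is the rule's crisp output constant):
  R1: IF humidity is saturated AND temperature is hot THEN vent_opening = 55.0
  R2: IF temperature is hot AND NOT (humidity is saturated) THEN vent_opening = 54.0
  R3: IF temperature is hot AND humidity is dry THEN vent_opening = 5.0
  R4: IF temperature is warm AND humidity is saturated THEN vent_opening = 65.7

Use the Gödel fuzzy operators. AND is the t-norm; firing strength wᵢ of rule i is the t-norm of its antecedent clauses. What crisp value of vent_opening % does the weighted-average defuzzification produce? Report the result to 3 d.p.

R1 (z=55.0): saturated=0.13, hot=0.32; AND[min(a, b)] → w = 0.13
R2 (z=54.0): hot=0.32, ¬saturated=1−0.13=0.87; AND[min(a, b)] → w = 0.32
R3 (z=5.0): hot=0.32, dry=0.75; AND[min(a, b)] → w = 0.32
R4 (z=65.7): warm=0.47, saturated=0.13; AND[min(a, b)] → w = 0.13
Weighted average = (0.13·55.0 + 0.32·54.0 + 0.32·5.0 + 0.13·65.7) / (0.13 + 0.32 + 0.32 + 0.13)
  = 34.5710 / 0.9000 = 38.412

38.412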